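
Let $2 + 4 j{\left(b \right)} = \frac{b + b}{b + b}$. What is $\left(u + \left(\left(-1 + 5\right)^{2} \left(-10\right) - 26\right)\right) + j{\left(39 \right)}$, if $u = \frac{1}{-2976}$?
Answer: $- \frac{554281}{2976} \approx -186.25$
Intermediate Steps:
$u = - \frac{1}{2976} \approx -0.00033602$
$j{\left(b \right)} = - \frac{1}{4}$ ($j{\left(b \right)} = - \frac{1}{2} + \frac{\left(b + b\right) \frac{1}{b + b}}{4} = - \frac{1}{2} + \frac{2 b \frac{1}{2 b}}{4} = - \frac{1}{2} + \frac{1}{4} \cdot 1 = - \frac{1}{2} + \frac{1}{4} = - \frac{1}{4}$)
$\left(u + \left(\left(-1 + 5\right)^{2} \left(-10\right) - 26\right)\right) + j{\left(39 \right)} = \left(- \frac{1}{2976} + \left(\left(-1 + 5\right)^{2} \left(-10\right) - 26\right)\right) - \frac{1}{4} = \left(- \frac{1}{2976} + \left(4^{2} \left(-10\right) - 26\right)\right) - \frac{1}{4} = \left(- \frac{1}{2976} + \left(16 \left(-10\right) - 26\right)\right) - \frac{1}{4} = \left(- \frac{1}{2976} - 186\right) - \frac{1}{4} = - \frac{553537}{2976} - \frac{1}{4} = - \frac{554281}{2976}$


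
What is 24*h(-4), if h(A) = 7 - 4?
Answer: 72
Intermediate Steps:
h(A) = 3
24*h(-4) = 24*3 = 72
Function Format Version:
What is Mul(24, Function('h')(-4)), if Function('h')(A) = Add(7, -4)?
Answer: 72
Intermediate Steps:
Function('h')(A) = 3
Mul(24, Function('h')(-4)) = Mul(24, 3) = 72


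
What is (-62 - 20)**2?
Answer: 6724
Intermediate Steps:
(-62 - 20)**2 = (-82)**2 = 6724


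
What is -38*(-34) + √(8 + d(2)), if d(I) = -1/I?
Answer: 1292 + √30/2 ≈ 1294.7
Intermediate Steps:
-38*(-34) + √(8 + d(2)) = -38*(-34) + √(8 - 1/2) = 1292 + √(8 - 1*½) = 1292 + √(8 - ½) = 1292 + √(15/2) = 1292 + √30/2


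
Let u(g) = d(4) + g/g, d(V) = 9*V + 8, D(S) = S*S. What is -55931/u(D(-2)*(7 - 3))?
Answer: -55931/45 ≈ -1242.9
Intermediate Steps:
D(S) = S²
d(V) = 8 + 9*V
u(g) = 45 (u(g) = (8 + 9*4) + g/g = (8 + 36) + 1 = 44 + 1 = 45)
-55931/u(D(-2)*(7 - 3)) = -55931/45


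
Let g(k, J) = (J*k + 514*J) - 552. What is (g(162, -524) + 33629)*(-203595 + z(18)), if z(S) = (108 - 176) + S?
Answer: 65399980815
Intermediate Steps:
g(k, J) = -552 + 514*J + J*k (g(k, J) = (514*J + J*k) - 552 = -552 + 514*J + J*k)
z(S) = -68 + S
(g(162, -524) + 33629)*(-203595 + z(18)) = ((-552 + 514*(-524) - 524*162) + 33629)*(-203595 + (-68 + 18)) = ((-552 - 269336 - 84888) + 33629)*(-203595 - 50) = (-354776 + 33629)*(-203645) = -321147*(-203645) = 65399980815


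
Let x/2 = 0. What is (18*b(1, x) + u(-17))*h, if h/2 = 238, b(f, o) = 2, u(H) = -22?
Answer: 6664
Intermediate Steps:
x = 0 (x = 2*0 = 0)
h = 476 (h = 2*238 = 476)
(18*b(1, x) + u(-17))*h = (18*2 - 22)*476 = (36 - 22)*476 = 14*476 = 6664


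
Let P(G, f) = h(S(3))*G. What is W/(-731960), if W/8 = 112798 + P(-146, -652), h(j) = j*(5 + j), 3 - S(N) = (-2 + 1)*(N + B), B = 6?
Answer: -83014/91495 ≈ -0.90731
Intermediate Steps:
S(N) = 9 + N (S(N) = 3 - (-2 + 1)*(N + 6) = 3 - (-1)*(6 + N) = 3 - (-6 - N) = 3 + (6 + N) = 9 + N)
P(G, f) = 204*G (P(G, f) = ((9 + 3)*(5 + (9 + 3)))*G = (12*(5 + 12))*G = (12*17)*G = 204*G)
W = 664112 (W = 8*(112798 + 204*(-146)) = 8*(112798 - 29784) = 8*83014 = 664112)
W/(-731960) = 664112/(-731960) = 664112*(-1/731960) = -83014/91495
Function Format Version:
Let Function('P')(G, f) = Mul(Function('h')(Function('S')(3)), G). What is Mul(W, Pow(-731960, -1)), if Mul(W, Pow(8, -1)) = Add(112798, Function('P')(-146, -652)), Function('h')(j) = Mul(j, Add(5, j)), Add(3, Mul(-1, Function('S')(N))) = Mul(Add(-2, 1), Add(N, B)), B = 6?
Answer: Rational(-83014, 91495) ≈ -0.90731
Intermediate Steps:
Function('S')(N) = Add(9, N) (Function('S')(N) = Add(3, Mul(-1, Mul(Add(-2, 1), Add(N, 6)))) = Add(3, Mul(-1, Mul(-1, Add(6, N)))) = Add(3, Mul(-1, Add(-6, Mul(-1, N)))) = Add(3, Add(6, N)) = Add(9, N))
Function('P')(G, f) = Mul(204, G) (Function('P')(G, f) = Mul(Mul(Add(9, 3), Add(5, Add(9, 3))), G) = Mul(Mul(12, Add(5, 12)), G) = Mul(Mul(12, 17), G) = Mul(204, G))
W = 664112 (W = Mul(8, Add(112798, Mul(204, -146))) = Mul(8, Add(112798, -29784)) = Mul(8, 83014) = 664112)
Mul(W, Pow(-731960, -1)) = Mul(664112, Pow(-731960, -1)) = Mul(664112, Rational(-1, 731960)) = Rational(-83014, 91495)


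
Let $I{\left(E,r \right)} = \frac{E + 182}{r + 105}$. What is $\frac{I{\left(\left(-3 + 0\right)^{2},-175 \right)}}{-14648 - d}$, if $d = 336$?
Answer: $\frac{191}{1048880} \approx 0.0001821$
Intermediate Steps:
$I{\left(E,r \right)} = \frac{182 + E}{105 + r}$
$\frac{I{\left(\left(-3 + 0\right)^{2},-175 \right)}}{-14648 - d} = \frac{\frac{1}{105 - 175} \left(182 + \left(-3 + 0\right)^{2}\right)}{-14648 - 336} = \frac{\frac{1}{-70} \left(182 + \left(-3\right)^{2}\right)}{-14648 - 336} = \frac{\left(- \frac{1}{70}\right) \left(182 + 9\right)}{-14984} = \left(- \frac{1}{70}\right) 191 \left(- \frac{1}{14984}\right) = \left(- \frac{191}{70}\right) \left(- \frac{1}{14984}\right) = \frac{191}{1048880}$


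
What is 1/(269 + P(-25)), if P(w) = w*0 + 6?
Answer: 1/275 ≈ 0.0036364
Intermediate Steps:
P(w) = 6 (P(w) = 0 + 6 = 6)
1/(269 + P(-25)) = 1/(269 + 6) = 1/275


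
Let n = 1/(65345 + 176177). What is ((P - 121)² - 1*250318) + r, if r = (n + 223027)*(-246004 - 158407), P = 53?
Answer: -21784032782922313/241522 ≈ -9.0195e+10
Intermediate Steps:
n = 1/241522 ≈ 4.1404e-6
r = -21783973442416045/241522 (r = (1/241522 + 223027)*(-246004 - 158407) = (53865927095/241522)*(-404411) = -21783973442416045/241522 ≈ -9.0195e+10)
((P - 121)² - 1*250318) + r = ((53 - 121)² - 1*250318) - 21783973442416045/241522 = ((-68)² - 250318) - 21783973442416045/241522 = (4624 - 250318) - 21783973442416045/241522 = -245694 - 21783973442416045/241522 = -21784032782922313/241522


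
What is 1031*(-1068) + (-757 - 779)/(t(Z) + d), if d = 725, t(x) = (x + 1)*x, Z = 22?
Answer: -1355465484/1231 ≈ -1.1011e+6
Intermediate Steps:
t(x) = x*(1 + x) (t(x) = (1 + x)*x = x*(1 + x))
1031*(-1068) + (-757 - 779)/(t(Z) + d) = 1031*(-1068) + (-757 - 779)/(22*(1 + 22) + 725) = -1101108 - 1536/(22*23 + 725) = -1101108 - 1536/(506 + 725) = -1101108 - 1536/1231 = -1355465484/1231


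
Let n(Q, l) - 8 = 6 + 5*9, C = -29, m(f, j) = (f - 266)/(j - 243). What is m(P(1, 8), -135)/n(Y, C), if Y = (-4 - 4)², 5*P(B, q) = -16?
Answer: 673/55755 ≈ 0.012071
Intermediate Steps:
P(B, q) = -16/5 (P(B, q) = (⅕)*(-16) = -16/5)
m(f, j) = (-266 + f)/(-243 + j)
Y = 64 (Y = (-8)² = 64)
n(Q, l) = 59 (n(Q, l) = 8 + (6 + 5*9) = 8 + (6 + 45) = 8 + 51 = 59)
m(P(1, 8), -135)/n(Y, C) = ((-266 - 16/5)/(-243 - 135))/59 = (-1346/5/(-378))*(1/59) = -1/378*(-1346/5)*(1/59) = (673/945)*(1/59) = 673/55755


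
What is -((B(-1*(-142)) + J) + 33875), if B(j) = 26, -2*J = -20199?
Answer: -88001/2 ≈ -44001.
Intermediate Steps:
J = 20199/2 (J = -½*(-20199) = 20199/2 ≈ 10100.)
-((B(-1*(-142)) + J) + 33875) = -((26 + 20199/2) + 33875) = -(20251/2 + 33875) = -1*88001/2 = -88001/2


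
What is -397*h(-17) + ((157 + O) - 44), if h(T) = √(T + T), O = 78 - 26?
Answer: 165 - 397*I*√34 ≈ 165.0 - 2314.9*I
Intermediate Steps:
O = 52
h(T) = √2*√T (h(T) = √(2*T) = √2*√T)
-397*h(-17) + ((157 + O) - 44) = -397*√2*√(-17) + ((157 + 52) - 44) = -397*√2*I*√17 + (209 - 44) = -397*I*√34 + 165 = 165 - 397*I*√34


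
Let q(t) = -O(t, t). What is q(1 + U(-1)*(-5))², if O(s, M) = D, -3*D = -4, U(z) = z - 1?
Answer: 16/9 ≈ 1.7778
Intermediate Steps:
U(z) = -1 + z
D = 4/3 (D = -⅓*(-4) = 4/3 ≈ 1.3333)
O(s, M) = 4/3
q(t) = -4/3 (q(t) = -1*4/3 = -4/3)
q(1 + U(-1)*(-5))² = (-4/3)² = 16/9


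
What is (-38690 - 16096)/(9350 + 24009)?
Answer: -54786/33359 ≈ -1.6423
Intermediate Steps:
(-38690 - 16096)/(9350 + 24009) = -54786/33359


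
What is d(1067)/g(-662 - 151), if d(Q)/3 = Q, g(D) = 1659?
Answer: 1067/553 ≈ 1.9295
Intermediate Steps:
d(Q) = 3*Q
d(1067)/g(-662 - 151) = (3*1067)/1659 = 3201*(1/1659) = 1067/553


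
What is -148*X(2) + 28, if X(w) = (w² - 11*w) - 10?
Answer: 4172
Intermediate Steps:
X(w) = -10 + w² - 11*w
-148*X(2) + 28 = -148*(-10 + 2² - 11*2) + 28 = -148*(-10 + 4 - 22) + 28 = -148*(-28) + 28 = 4144 + 28 = 4172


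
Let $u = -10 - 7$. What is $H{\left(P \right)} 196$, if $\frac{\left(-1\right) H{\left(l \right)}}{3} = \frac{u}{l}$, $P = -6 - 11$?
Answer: $-588$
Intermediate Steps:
$u = -17$ ($u = -10 - 7 = -17$)
$P = -17$ ($P = -6 - 11 = -17$)
$H{\left(l \right)} = \frac{51}{l}$ ($H{\left(l \right)} = - 3 \left(- \frac{17}{l}\right) = \frac{51}{l}$)
$H{\left(P \right)} 196 = \frac{51}{-17} \cdot 196 = 51 \left(- \frac{1}{17}\right) 196 = \left(-3\right) 196 = -588$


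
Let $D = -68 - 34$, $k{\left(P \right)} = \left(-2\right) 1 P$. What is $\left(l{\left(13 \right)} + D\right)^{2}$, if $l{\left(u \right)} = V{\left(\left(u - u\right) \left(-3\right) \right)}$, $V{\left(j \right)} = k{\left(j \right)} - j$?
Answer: $10404$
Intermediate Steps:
$k{\left(P \right)} = - 2 P$
$V{\left(j \right)} = - 3 j$ ($V{\left(j \right)} = - 2 j - j = - 3 j$)
$l{\left(u \right)} = 0$ ($l{\left(u \right)} = - 3 \left(u - u\right) \left(-3\right) = - 3 \cdot 0 \left(-3\right) = \left(-3\right) 0 = 0$)
$D = -102$
$\left(l{\left(13 \right)} + D\right)^{2} = \left(0 - 102\right)^{2} = \left(-102\right)^{2} = 10404$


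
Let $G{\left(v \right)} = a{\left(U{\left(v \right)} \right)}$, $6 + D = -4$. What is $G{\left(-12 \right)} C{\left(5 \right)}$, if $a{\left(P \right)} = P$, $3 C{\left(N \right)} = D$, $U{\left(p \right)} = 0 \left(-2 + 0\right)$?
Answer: $0$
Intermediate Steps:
$U{\left(p \right)} = 0$ ($U{\left(p \right)} = 0 \left(-2\right) = 0$)
$D = -10$ ($D = -6 - 4 = -10$)
$C{\left(N \right)} = - \frac{10}{3}$ ($C{\left(N \right)} = \frac{1}{3} \left(-10\right) = - \frac{10}{3}$)
$G{\left(v \right)} = 0$
$G{\left(-12 \right)} C{\left(5 \right)} = 0 \left(- \frac{10}{3}\right) = 0$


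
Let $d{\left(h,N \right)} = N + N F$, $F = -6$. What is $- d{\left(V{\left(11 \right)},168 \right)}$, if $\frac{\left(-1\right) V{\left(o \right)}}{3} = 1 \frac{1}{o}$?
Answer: $840$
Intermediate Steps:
$V{\left(o \right)} = - \frac{3}{o}$ ($V{\left(o \right)} = - 3 \cdot 1 \frac{1}{o} = - \frac{3}{o}$)
$d{\left(h,N \right)} = - 5 N$ ($d{\left(h,N \right)} = N + N \left(-6\right) = N - 6 N = - 5 N$)
$- d{\left(V{\left(11 \right)},168 \right)} = - \left(-5\right) 168 = \left(-1\right) \left(-840\right) = 840$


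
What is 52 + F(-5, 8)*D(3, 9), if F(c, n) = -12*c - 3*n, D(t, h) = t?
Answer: 160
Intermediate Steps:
52 + F(-5, 8)*D(3, 9) = 52 + (-12*(-5) - 3*8)*3 = 52 + (60 - 24)*3 = 52 + 36*3 = 52 + 108 = 160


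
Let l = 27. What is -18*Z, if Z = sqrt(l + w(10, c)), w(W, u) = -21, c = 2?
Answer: -18*sqrt(6) ≈ -44.091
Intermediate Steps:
Z = sqrt(6) (Z = sqrt(27 - 21) = sqrt(6) ≈ 2.4495)
-18*Z = -18*sqrt(6)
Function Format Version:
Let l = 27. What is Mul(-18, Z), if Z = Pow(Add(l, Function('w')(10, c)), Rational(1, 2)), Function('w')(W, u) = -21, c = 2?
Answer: Mul(-18, Pow(6, Rational(1, 2))) ≈ -44.091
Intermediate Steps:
Z = Pow(6, Rational(1, 2)) (Z = Pow(Add(27, -21), Rational(1, 2)) = Pow(6, Rational(1, 2)) ≈ 2.4495)
Mul(-18, Z) = Mul(-18, Pow(6, Rational(1, 2)))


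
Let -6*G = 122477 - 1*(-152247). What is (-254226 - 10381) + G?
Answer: -931183/3 ≈ -3.1039e+5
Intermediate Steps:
G = -137362/3 (G = -(122477 - 1*(-152247))/6 = -(122477 + 152247)/6 = -1/6*274724 = -137362/3 ≈ -45787.)
(-254226 - 10381) + G = (-254226 - 10381) - 137362/3 = -264607 - 137362/3 = -931183/3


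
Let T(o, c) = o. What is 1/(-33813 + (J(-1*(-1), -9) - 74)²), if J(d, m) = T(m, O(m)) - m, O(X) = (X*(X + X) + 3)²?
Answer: -1/28337 ≈ -3.5290e-5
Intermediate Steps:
O(X) = (3 + 2*X²)² (O(X) = (X*(2*X) + 3)² = (2*X² + 3)² = (3 + 2*X²)²)
J(d, m) = 0 (J(d, m) = m - m = 0)
1/(-33813 + (J(-1*(-1), -9) - 74)²) = 1/(-33813 + (0 - 74)²) = 1/(-33813 + (-74)²) = 1/(-33813 + 5476) = 1/(-28337) = -1/28337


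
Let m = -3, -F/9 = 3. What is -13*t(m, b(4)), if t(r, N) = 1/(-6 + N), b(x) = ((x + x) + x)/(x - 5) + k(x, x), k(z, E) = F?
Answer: 13/45 ≈ 0.28889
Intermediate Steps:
F = -27 (F = -9*3 = -27)
k(z, E) = -27
b(x) = -27 + 3*x/(-5 + x) (b(x) = ((x + x) + x)/(x - 5) - 27 = (2*x + x)/(-5 + x) - 27 = (3*x)/(-5 + x) - 27 = 3*x/(-5 + x) - 27 = -27 + 3*x/(-5 + x))
-13*t(m, b(4)) = -13/(-6 + 3*(45 - 8*4)/(-5 + 4)) = -13/(-6 + 3*(45 - 32)/(-1)) = -13/(-6 + 3*(-1)*13) = -13/(-6 - 39) = -13/(-45) = -13*(-1/45) = 13/45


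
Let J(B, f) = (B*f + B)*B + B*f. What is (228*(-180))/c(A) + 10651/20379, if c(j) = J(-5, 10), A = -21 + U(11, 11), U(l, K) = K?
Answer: -18532393/101895 ≈ -181.88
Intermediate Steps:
J(B, f) = B*f + B*(B + B*f) (J(B, f) = (B + B*f)*B + B*f = B*(B + B*f) + B*f = B*f + B*(B + B*f))
A = -10 (A = -21 + 11 = -10)
c(j) = 225 (c(j) = -5*(-5 + 10 - 5*10) = -5*(-5 + 10 - 50) = -5*(-45) = 225)
(228*(-180))/c(A) + 10651/20379 = (228*(-180))/225 + 10651/20379 = -41040*1/225 + 10651*(1/20379) = -912/5 + 10651/20379 = -18532393/101895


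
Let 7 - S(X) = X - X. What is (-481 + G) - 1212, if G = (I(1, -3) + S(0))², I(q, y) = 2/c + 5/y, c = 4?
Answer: -59723/36 ≈ -1659.0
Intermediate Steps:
I(q, y) = ½ + 5/y (I(q, y) = 2/4 + 5/y = 2*(¼) + 5/y = ½ + 5/y)
S(X) = 7 (S(X) = 7 - (X - X) = 7 - 1*0 = 7 + 0 = 7)
G = 1225/36 (G = ((½)*(10 - 3)/(-3) + 7)² = ((½)*(-⅓)*7 + 7)² = (-7/6 + 7)² = (35/6)² = 1225/36 ≈ 34.028)
(-481 + G) - 1212 = (-481 + 1225/36) - 1212 = -16091/36 - 1212 = -59723/36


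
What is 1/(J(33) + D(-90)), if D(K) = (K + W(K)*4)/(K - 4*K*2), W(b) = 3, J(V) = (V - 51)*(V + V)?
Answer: -105/124753 ≈ -0.00084166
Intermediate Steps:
J(V) = 2*V*(-51 + V) (J(V) = (-51 + V)*(2*V) = 2*V*(-51 + V))
D(K) = -(12 + K)/(7*K) (D(K) = (K + 3*4)/(K - 4*K*2) = (K + 12)/(K - 8*K) = (12 + K)/((-7*K)) = (12 + K)*(-1/(7*K)) = -(12 + K)/(7*K))
1/(J(33) + D(-90)) = 1/(2*33*(-51 + 33) + (⅐)*(-12 - 1*(-90))/(-90)) = 1/(2*33*(-18) + (⅐)*(-1/90)*(-12 + 90)) = 1/(-1188 + (⅐)*(-1/90)*78) = 1/(-1188 - 13/105) = 1/(-124753/105) = -105/124753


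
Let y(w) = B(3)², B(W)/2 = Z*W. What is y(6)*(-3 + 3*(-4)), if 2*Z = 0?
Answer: 0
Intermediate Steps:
Z = 0 (Z = (½)*0 = 0)
B(W) = 0 (B(W) = 2*(0*W) = 2*0 = 0)
y(w) = 0 (y(w) = 0² = 0)
y(6)*(-3 + 3*(-4)) = 0*(-3 + 3*(-4)) = 0*(-3 - 12) = 0*(-15) = 0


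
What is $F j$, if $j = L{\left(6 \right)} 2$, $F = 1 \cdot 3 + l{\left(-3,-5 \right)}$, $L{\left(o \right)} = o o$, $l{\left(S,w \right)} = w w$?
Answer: $2016$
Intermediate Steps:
$l{\left(S,w \right)} = w^{2}$
$L{\left(o \right)} = o^{2}$
$F = 28$ ($F = 1 \cdot 3 + \left(-5\right)^{2} = 3 + 25 = 28$)
$j = 72$ ($j = 6^{2} \cdot 2 = 36 \cdot 2 = 72$)
$F j = 28 \cdot 72 = 2016$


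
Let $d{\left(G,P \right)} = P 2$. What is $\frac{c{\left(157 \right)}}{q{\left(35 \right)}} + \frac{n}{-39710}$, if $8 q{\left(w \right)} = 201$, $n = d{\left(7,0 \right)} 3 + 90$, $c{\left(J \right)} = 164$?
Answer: $\frac{5208143}{798171} \approx 6.5251$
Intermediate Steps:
$d{\left(G,P \right)} = 2 P$
$n = 90$ ($n = 2 \cdot 0 \cdot 3 + 90 = 0 \cdot 3 + 90 = 0 + 90 = 90$)
$q{\left(w \right)} = \frac{201}{8}$ ($q{\left(w \right)} = \frac{1}{8} \cdot 201 = \frac{201}{8}$)
$\frac{c{\left(157 \right)}}{q{\left(35 \right)}} + \frac{n}{-39710} = \frac{164}{\frac{201}{8}} + \frac{90}{-39710} = 164 \cdot \frac{8}{201} + 90 \left(- \frac{1}{39710}\right) = \frac{1312}{201} - \frac{9}{3971} = \frac{5208143}{798171}$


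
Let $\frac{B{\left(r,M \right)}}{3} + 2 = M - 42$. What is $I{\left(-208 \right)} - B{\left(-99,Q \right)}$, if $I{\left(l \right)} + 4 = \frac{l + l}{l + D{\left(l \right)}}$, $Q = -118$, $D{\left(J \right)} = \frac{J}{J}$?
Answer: $\frac{100190}{207} \approx 484.01$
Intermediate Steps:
$D{\left(J \right)} = 1$
$I{\left(l \right)} = -4 + \frac{2 l}{1 + l}$ ($I{\left(l \right)} = -4 + \frac{l + l}{l + 1} = -4 + \frac{2 l}{1 + l}$)
$B{\left(r,M \right)} = -132 + 3 M$ ($B{\left(r,M \right)} = -6 + 3 \left(M - 42\right) = -6 + 3 \left(-42 + M\right) = -6 + \left(-126 + 3 M\right) = -132 + 3 M$)
$I{\left(-208 \right)} - B{\left(-99,Q \right)} = \frac{2 \left(-2 - -208\right)}{1 - 208} - \left(-132 + 3 \left(-118\right)\right) = \frac{2 \left(-2 + 208\right)}{-207} - \left(-132 - 354\right) = 2 \left(- \frac{1}{207}\right) 206 - -486 = - \frac{412}{207} + 486 = \frac{100190}{207}$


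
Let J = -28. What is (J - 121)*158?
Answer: -23542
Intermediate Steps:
(J - 121)*158 = (-28 - 121)*158 = -149*158 = -23542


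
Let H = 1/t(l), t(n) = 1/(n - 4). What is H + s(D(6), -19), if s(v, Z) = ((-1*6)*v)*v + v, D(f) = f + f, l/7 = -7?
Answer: -905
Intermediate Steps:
l = -49 (l = 7*(-7) = -49)
t(n) = 1/(-4 + n)
D(f) = 2*f
H = -53 (H = 1/(1/(-4 - 49)) = 1/(1/(-53)) = 1/(-1/53) = -53)
s(v, Z) = v - 6*v² (s(v, Z) = (-6*v)*v + v = -6*v² + v = v - 6*v²)
H + s(D(6), -19) = -53 + (2*6)*(1 - 12*6) = -53 + 12*(1 - 6*12) = -53 + 12*(1 - 72) = -53 + 12*(-71) = -53 - 852 = -905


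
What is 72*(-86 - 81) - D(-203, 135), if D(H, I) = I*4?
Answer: -12564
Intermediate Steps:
D(H, I) = 4*I
72*(-86 - 81) - D(-203, 135) = 72*(-86 - 81) - 4*135 = 72*(-167) - 1*540 = -12024 - 540 = -12564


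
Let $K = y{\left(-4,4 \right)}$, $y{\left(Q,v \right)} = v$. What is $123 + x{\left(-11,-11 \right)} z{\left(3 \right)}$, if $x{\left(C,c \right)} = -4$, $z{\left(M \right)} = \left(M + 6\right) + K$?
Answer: $71$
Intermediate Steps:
$K = 4$
$z{\left(M \right)} = 10 + M$ ($z{\left(M \right)} = \left(M + 6\right) + 4 = \left(6 + M\right) + 4 = 10 + M$)
$123 + x{\left(-11,-11 \right)} z{\left(3 \right)} = 123 - 4 \left(10 + 3\right) = 123 - 52 = 71$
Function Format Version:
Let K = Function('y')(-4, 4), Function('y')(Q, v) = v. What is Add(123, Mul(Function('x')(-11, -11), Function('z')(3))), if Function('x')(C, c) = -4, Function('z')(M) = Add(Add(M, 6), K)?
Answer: 71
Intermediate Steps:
K = 4
Function('z')(M) = Add(10, M) (Function('z')(M) = Add(Add(M, 6), 4) = Add(Add(6, M), 4) = Add(10, M))
Add(123, Mul(Function('x')(-11, -11), Function('z')(3))) = Add(123, Mul(-4, Add(10, 3))) = Add(123, Mul(-4, 13)) = Add(123, -52) = 71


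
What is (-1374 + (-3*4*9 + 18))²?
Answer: 2143296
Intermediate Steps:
(-1374 + (-3*4*9 + 18))² = (-1374 + (-12*9 + 18))² = (-1374 + (-108 + 18))² = (-1374 - 90)² = (-1464)² = 2143296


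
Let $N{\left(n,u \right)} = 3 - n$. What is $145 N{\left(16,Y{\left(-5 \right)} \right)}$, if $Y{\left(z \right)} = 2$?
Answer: $-1885$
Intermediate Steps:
$145 N{\left(16,Y{\left(-5 \right)} \right)} = 145 \left(3 - 16\right) = 145 \left(-13\right) = -1885$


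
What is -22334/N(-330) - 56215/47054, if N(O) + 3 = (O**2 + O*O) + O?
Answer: -13275811441/10232692218 ≈ -1.2974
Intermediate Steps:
N(O) = -3 + O + 2*O**2 (N(O) = -3 + ((O**2 + O*O) + O) = -3 + ((O**2 + O**2) + O) = -3 + (2*O**2 + O) = -3 + (O + 2*O**2) = -3 + O + 2*O**2)
-22334/N(-330) - 56215/47054 = -22334/(-3 - 330 + 2*(-330)**2) - 56215/47054 = -22334/(-3 - 330 + 2*108900) - 56215*1/47054 = -22334/(-3 - 330 + 217800) - 56215/47054 = -22334/217467 - 56215/47054 = -13275811441/10232692218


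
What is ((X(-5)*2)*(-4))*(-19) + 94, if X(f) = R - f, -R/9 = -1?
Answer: 2222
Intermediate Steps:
R = 9 (R = -9*(-1) = 9)
X(f) = 9 - f
((X(-5)*2)*(-4))*(-19) + 94 = (((9 - 1*(-5))*2)*(-4))*(-19) + 94 = (((9 + 5)*2)*(-4))*(-19) + 94 = ((14*2)*(-4))*(-19) + 94 = (28*(-4))*(-19) + 94 = -112*(-19) + 94 = 2128 + 94 = 2222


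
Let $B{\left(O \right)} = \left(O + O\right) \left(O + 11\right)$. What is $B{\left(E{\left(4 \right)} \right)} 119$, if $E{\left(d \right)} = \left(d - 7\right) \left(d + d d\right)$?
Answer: $699720$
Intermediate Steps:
$E{\left(d \right)} = \left(-7 + d\right) \left(d + d^{2}\right)$
$B{\left(O \right)} = 2 O \left(11 + O\right)$
$B{\left(E{\left(4 \right)} \right)} 119 = 2 \cdot 4 \left(-7 + 4^{2} - 24\right) \left(11 + 4 \left(-7 + 4^{2} - 24\right)\right) 119 = 2 \cdot 4 \left(-7 + 16 - 24\right) \left(11 + 4 \left(-7 + 16 - 24\right)\right) 119 = 2 \cdot 4 \left(-15\right) \left(11 + 4 \left(-15\right)\right) 119 = 2 \left(-60\right) \left(11 - 60\right) 119 = 2 \left(-60\right) \left(-49\right) 119 = 5880 \cdot 119 = 699720$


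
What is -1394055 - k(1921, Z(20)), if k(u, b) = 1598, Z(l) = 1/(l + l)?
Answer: -1395653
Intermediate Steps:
Z(l) = 1/(2*l)
-1394055 - k(1921, Z(20)) = -1394055 - 1*1598 = -1394055 - 1598 = -1395653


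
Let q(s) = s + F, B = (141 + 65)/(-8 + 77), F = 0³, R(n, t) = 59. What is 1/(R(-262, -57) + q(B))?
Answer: 69/4277 ≈ 0.016133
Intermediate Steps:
F = 0
B = 206/69 ≈ 2.9855
q(s) = s (q(s) = s + 0 = s)
1/(R(-262, -57) + q(B)) = 1/(59 + 206/69) = 1/(4277/69) = 69/4277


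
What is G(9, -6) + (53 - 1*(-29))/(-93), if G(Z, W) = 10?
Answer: 848/93 ≈ 9.1183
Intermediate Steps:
G(9, -6) + (53 - 1*(-29))/(-93) = 10 + (53 - 1*(-29))/(-93) = 10 + (53 + 29)*(-1/93) = 10 + 82*(-1/93) = 10 - 82/93 = 848/93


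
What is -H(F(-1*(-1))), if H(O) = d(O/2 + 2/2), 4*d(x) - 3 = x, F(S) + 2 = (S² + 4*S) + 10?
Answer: -21/8 ≈ -2.6250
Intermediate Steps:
F(S) = 8 + S² + 4*S (F(S) = -2 + ((S² + 4*S) + 10) = -2 + (10 + S² + 4*S) = 8 + S² + 4*S)
d(x) = ¾ + x/4
H(O) = 1 + O/8 (H(O) = ¾ + (O/2 + 2/2)/4 = ¾ + (O*(½) + 2*(½))/4 = ¾ + (O/2 + 1)/4 = ¾ + (1 + O/2)/4 = ¾ + (¼ + O/8) = 1 + O/8)
-H(F(-1*(-1))) = -(1 + (8 + (-1*(-1))² + 4*(-1*(-1)))/8) = -(1 + (8 + 1² + 4*1)/8) = -(1 + (8 + 1 + 4)/8) = -(1 + (⅛)*13) = -(1 + 13/8) = -1*21/8 = -21/8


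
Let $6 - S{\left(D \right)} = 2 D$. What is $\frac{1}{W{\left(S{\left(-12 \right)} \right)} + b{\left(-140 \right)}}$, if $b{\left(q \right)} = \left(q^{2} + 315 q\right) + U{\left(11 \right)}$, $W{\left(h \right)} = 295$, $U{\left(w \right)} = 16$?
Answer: $- \frac{1}{24189} \approx -4.1341 \cdot 10^{-5}$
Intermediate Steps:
$S{\left(D \right)} = 6 - 2 D$
$b{\left(q \right)} = 16 + q^{2} + 315 q$ ($b{\left(q \right)} = \left(q^{2} + 315 q\right) + 16 = 16 + q^{2} + 315 q$)
$\frac{1}{W{\left(S{\left(-12 \right)} \right)} + b{\left(-140 \right)}} = \frac{1}{295 + \left(16 + \left(-140\right)^{2} + 315 \left(-140\right)\right)} = \frac{1}{295 + \left(16 + 19600 - 44100\right)} = \frac{1}{295 - 24484} = \frac{1}{-24189} = - \frac{1}{24189}$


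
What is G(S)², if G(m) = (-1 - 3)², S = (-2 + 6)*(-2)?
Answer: 256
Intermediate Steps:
S = -8 (S = 4*(-2) = -8)
G(m) = 16 (G(m) = (-4)² = 16)
G(S)² = 16² = 256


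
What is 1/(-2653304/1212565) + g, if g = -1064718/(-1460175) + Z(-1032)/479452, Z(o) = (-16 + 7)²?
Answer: 42156534791072887/154794600901652200 ≈ 0.27234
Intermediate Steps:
Z(o) = 81 (Z(o) = (-9)² = 81)
g = 170199816237/233361274700 (g = -1064718/(-1460175) + 81/479452 = -1064718*(-1/1460175) + 81*(1/479452) = 354906/486725 + 81/479452 = 170199816237/233361274700 ≈ 0.72934)
1/(-2653304/1212565) + g = 1/(-2653304/1212565) + 170199816237/233361274700 = -1212565/2653304 + 170199816237/233361274700 = 42156534791072887/154794600901652200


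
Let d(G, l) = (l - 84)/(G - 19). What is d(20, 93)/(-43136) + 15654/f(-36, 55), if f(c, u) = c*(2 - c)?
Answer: -28135969/2458752 ≈ -11.443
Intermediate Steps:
d(G, l) = (-84 + l)/(-19 + G)
d(20, 93)/(-43136) + 15654/f(-36, 55) = ((-84 + 93)/(-19 + 20))/(-43136) + 15654/((-36*(2 - 1*(-36)))) = (9/1)*(-1/43136) + 15654/((-36*(2 + 36))) = (1*9)*(-1/43136) + 15654/((-36*38)) = 9*(-1/43136) + 15654/(-1368) = -9/43136 + 15654*(-1/1368) = -9/43136 - 2609/228 = -28135969/2458752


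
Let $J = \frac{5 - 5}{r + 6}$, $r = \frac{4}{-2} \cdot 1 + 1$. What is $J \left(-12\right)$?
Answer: $0$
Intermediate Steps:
$r = -1$ ($r = 4 \left(- \frac{1}{2}\right) 1 + 1 = \left(-2\right) 1 + 1 = -2 + 1 = -1$)
$J = 0$ ($J = \frac{5 - 5}{-1 + 6} = \frac{0}{5} = 0 \cdot \frac{1}{5} = 0$)
$J \left(-12\right) = 0 \left(-12\right) = 0$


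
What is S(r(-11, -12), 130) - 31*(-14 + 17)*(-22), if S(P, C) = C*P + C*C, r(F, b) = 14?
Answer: 20766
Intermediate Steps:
S(P, C) = C² + C*P (S(P, C) = C*P + C² = C² + C*P)
S(r(-11, -12), 130) - 31*(-14 + 17)*(-22) = 130*(130 + 14) - 31*(-14 + 17)*(-22) = 130*144 - 31*3*(-22) = 18720 - 93*(-22) = 18720 - 1*(-2046) = 18720 + 2046 = 20766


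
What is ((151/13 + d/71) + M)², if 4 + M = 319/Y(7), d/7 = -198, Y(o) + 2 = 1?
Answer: 93285041476/851929 ≈ 1.0950e+5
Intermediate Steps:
Y(o) = -1 (Y(o) = -2 + 1 = -1)
d = -1386 (d = 7*(-198) = -1386)
M = -323 (M = -4 + 319/(-1) = -4 + 319*(-1) = -4 - 319 = -323)
((151/13 + d/71) + M)² = ((151/13 - 1386/71) - 323)² = (-7297/923 - 323)² = (-305426/923)² = 93285041476/851929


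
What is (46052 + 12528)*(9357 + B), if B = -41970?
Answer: -1910469540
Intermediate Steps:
(46052 + 12528)*(9357 + B) = (46052 + 12528)*(9357 - 41970) = 58580*(-32613) = -1910469540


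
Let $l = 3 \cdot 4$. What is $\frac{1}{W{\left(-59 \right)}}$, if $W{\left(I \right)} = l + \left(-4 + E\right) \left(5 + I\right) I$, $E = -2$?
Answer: $- \frac{1}{19104} \approx -5.2345 \cdot 10^{-5}$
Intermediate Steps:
$l = 12$
$W{\left(I \right)} = 12 + I \left(-30 - 6 I\right)$ ($W{\left(I \right)} = 12 + \left(-4 - 2\right) \left(5 + I\right) I = 12 + - 6 \left(5 + I\right) I = 12 + \left(-30 - 6 I\right) I = 12 + I \left(-30 - 6 I\right)$)
$\frac{1}{W{\left(-59 \right)}} = \frac{1}{12 - -1770 - 6 \left(-59\right)^{2}} = \frac{1}{12 + 1770 - 20886} = \frac{1}{-19104} = - \frac{1}{19104}$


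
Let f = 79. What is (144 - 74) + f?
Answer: 149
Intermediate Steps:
(144 - 74) + f = (144 - 74) + 79 = 70 + 79 = 149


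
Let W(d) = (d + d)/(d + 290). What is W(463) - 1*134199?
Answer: -101050921/753 ≈ -1.3420e+5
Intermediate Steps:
W(d) = 2*d/(290 + d) (W(d) = (2*d)/(290 + d) = 2*d/(290 + d))
W(463) - 1*134199 = 2*463/(290 + 463) - 1*134199 = 2*463/753 - 134199 = 2*463*(1/753) - 134199 = 926/753 - 134199 = -101050921/753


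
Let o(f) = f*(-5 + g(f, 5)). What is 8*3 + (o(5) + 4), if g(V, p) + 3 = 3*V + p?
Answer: 88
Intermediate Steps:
g(V, p) = -3 + p + 3*V (g(V, p) = -3 + (3*V + p) = -3 + (p + 3*V) = -3 + p + 3*V)
o(f) = f*(-3 + 3*f) (o(f) = f*(-5 + (-3 + 5 + 3*f)) = f*(-5 + (2 + 3*f)) = f*(-3 + 3*f))
8*3 + (o(5) + 4) = 8*3 + (3*5*(-1 + 5) + 4) = 24 + (3*5*4 + 4) = 24 + (60 + 4) = 24 + 64 = 88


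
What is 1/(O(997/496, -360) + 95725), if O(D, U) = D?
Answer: 496/47480597 ≈ 1.0446e-5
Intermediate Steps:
1/(O(997/496, -360) + 95725) = 1/(997/496 + 95725) = 1/(47480597/496) = 496/47480597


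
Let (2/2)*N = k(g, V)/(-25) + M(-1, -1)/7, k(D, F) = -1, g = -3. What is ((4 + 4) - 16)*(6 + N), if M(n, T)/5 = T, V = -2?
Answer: -7456/175 ≈ -42.606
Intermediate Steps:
M(n, T) = 5*T
N = -118/175 (N = -1/(-25) + (5*(-1))/7 = -1*(-1/25) - 5*⅐ = 1/25 - 5/7 = -118/175 ≈ -0.67429)
((4 + 4) - 16)*(6 + N) = ((4 + 4) - 16)*(6 - 118/175) = (8 - 16)*(932/175) = -8*932/175 = -7456/175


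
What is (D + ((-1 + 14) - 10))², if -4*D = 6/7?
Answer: 1521/196 ≈ 7.7602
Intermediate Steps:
D = -3/14 (D = -3/(2*7) = -¼*6/7 = -3/14 ≈ -0.21429)
(D + ((-1 + 14) - 10))² = (-3/14 + ((-1 + 14) - 10))² = (-3/14 + (13 - 10))² = (-3/14 + 3)² = (39/14)² = 1521/196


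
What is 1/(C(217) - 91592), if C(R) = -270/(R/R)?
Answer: -1/91862 ≈ -1.0886e-5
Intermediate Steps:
C(R) = -270 (C(R) = -270/1 = -270*1 = -270)
1/(C(217) - 91592) = 1/(-270 - 91592) = 1/(-91862) = -1/91862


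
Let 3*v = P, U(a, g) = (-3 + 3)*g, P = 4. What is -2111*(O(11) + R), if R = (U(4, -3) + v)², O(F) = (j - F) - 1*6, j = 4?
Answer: 213211/9 ≈ 23690.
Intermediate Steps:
U(a, g) = 0 (U(a, g) = 0*g = 0)
v = 4/3 (v = (⅓)*4 = 4/3 ≈ 1.3333)
O(F) = -2 - F (O(F) = (4 - F) - 1*6 = (4 - F) - 6 = -2 - F)
R = 16/9 (R = (0 + 4/3)² = (4/3)² = 16/9 ≈ 1.7778)
-2111*(O(11) + R) = -2111*((-2 - 1*11) + 16/9) = -2111*((-2 - 11) + 16/9) = -2111*(-13 + 16/9) = -2111*(-101/9) = 213211/9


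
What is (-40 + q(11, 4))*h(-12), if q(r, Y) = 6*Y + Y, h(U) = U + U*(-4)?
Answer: -432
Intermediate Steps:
h(U) = -3*U (h(U) = U - 4*U = -3*U)
q(r, Y) = 7*Y
(-40 + q(11, 4))*h(-12) = (-40 + 7*4)*(-3*(-12)) = (-40 + 28)*36 = -12*36 = -432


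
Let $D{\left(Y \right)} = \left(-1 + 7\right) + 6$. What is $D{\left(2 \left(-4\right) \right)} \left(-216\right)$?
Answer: $-2592$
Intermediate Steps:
$D{\left(Y \right)} = 12$ ($D{\left(Y \right)} = 6 + 6 = 12$)
$D{\left(2 \left(-4\right) \right)} \left(-216\right) = 12 \left(-216\right) = -2592$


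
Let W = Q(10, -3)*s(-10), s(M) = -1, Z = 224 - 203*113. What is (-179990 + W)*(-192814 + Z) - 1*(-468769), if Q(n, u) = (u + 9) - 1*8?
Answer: 38793102421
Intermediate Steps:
Z = -22715 (Z = 224 - 22939 = -22715)
Q(n, u) = 1 + u (Q(n, u) = (9 + u) - 8 = 1 + u)
W = 2 (W = (1 - 3)*(-1) = -2*(-1) = 2)
(-179990 + W)*(-192814 + Z) - 1*(-468769) = (-179990 + 2)*(-192814 - 22715) - 1*(-468769) = -179988*(-215529) + 468769 = 38792633652 + 468769 = 38793102421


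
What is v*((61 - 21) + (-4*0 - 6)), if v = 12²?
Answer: 4896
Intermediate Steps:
v = 144
v*((61 - 21) + (-4*0 - 6)) = 144*((61 - 21) + (-4*0 - 6)) = 144*(40 + (0 - 6)) = 144*(40 - 6) = 144*34 = 4896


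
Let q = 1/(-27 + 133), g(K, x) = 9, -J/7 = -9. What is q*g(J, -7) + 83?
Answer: 8807/106 ≈ 83.085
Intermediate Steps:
J = 63 (J = -7*(-9) = 63)
q = 1/106 ≈ 0.0094340
q*g(J, -7) + 83 = (1/106)*9 + 83 = 9/106 + 83 = 8807/106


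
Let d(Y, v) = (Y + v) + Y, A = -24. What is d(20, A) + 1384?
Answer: 1400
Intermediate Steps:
d(Y, v) = v + 2*Y
d(20, A) + 1384 = (-24 + 2*20) + 1384 = (-24 + 40) + 1384 = 16 + 1384 = 1400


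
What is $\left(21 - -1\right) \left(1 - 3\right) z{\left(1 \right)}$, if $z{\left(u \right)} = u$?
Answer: $-44$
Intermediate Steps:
$\left(21 - -1\right) \left(1 - 3\right) z{\left(1 \right)} = \left(21 - -1\right) \left(1 - 3\right) 1 = \left(21 + 1\right) \left(1 - 3\right) 1 = 22 \left(-2\right) 1 = \left(-44\right) 1 = -44$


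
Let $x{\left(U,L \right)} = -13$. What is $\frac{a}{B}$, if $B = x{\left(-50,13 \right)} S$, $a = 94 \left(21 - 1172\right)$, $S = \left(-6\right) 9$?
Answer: $- \frac{54097}{351} \approx -154.12$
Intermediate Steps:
$S = -54$
$a = -108194$ ($a = 94 \left(-1151\right) = -108194$)
$B = 702$ ($B = \left(-13\right) \left(-54\right) = 702$)
$\frac{a}{B} = - \frac{108194}{702} = \left(-108194\right) \frac{1}{702} = - \frac{54097}{351}$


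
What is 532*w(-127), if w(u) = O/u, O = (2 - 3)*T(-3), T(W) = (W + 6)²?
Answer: 4788/127 ≈ 37.701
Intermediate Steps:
T(W) = (6 + W)²
O = -9 (O = (2 - 3)*(6 - 3)² = -1*3² = -1*9 = -9)
w(u) = -9/u
532*w(-127) = 532*(-9/(-127)) = 532*(-9*(-1/127)) = 532*(9/127) = 4788/127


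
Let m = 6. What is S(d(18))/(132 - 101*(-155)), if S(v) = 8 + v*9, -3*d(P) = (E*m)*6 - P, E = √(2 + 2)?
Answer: -154/15787 ≈ -0.0097549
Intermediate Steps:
E = 2 (E = √4 = 2)
d(P) = -24 + P/3 (d(P) = -((2*6)*6 - P)/3 = -(12*6 - P)/3 = -(72 - P)/3 = -24 + P/3)
S(v) = 8 + 9*v
S(d(18))/(132 - 101*(-155)) = (8 + 9*(-24 + (⅓)*18))/(132 - 101*(-155)) = (8 + 9*(-24 + 6))/(132 + 15655) = (8 + 9*(-18))/15787 = (8 - 162)*(1/15787) = -154*1/15787 = -154/15787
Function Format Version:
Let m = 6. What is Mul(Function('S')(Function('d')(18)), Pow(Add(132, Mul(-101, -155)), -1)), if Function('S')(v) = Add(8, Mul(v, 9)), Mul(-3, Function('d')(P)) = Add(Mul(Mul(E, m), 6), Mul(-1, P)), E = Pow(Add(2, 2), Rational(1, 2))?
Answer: Rational(-154, 15787) ≈ -0.0097549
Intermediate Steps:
E = 2 (E = Pow(4, Rational(1, 2)) = 2)
Function('d')(P) = Add(-24, Mul(Rational(1, 3), P)) (Function('d')(P) = Mul(Rational(-1, 3), Add(Mul(Mul(2, 6), 6), Mul(-1, P))) = Mul(Rational(-1, 3), Add(Mul(12, 6), Mul(-1, P))) = Mul(Rational(-1, 3), Add(72, Mul(-1, P))) = Add(-24, Mul(Rational(1, 3), P)))
Function('S')(v) = Add(8, Mul(9, v))
Mul(Function('S')(Function('d')(18)), Pow(Add(132, Mul(-101, -155)), -1)) = Mul(Add(8, Mul(9, Add(-24, Mul(Rational(1, 3), 18)))), Pow(Add(132, Mul(-101, -155)), -1)) = Mul(Add(8, Mul(9, Add(-24, 6))), Pow(Add(132, 15655), -1)) = Mul(Add(8, Mul(9, -18)), Pow(15787, -1)) = Mul(Add(8, -162), Rational(1, 15787)) = Mul(-154, Rational(1, 15787)) = Rational(-154, 15787)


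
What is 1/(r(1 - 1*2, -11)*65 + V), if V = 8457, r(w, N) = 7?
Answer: 1/8912 ≈ 0.00011221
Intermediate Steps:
1/(r(1 - 1*2, -11)*65 + V) = 1/(7*65 + 8457) = 1/(455 + 8457) = 1/8912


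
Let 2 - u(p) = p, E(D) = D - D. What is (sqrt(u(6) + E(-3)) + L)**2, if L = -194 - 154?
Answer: 121100 - 1392*I ≈ 1.211e+5 - 1392.0*I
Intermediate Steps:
E(D) = 0
u(p) = 2 - p
L = -348
(sqrt(u(6) + E(-3)) + L)**2 = (sqrt((2 - 1*6) + 0) - 348)**2 = (sqrt((2 - 6) + 0) - 348)**2 = (sqrt(-4 + 0) - 348)**2 = (sqrt(-4) - 348)**2 = (2*I - 348)**2 = (-348 + 2*I)**2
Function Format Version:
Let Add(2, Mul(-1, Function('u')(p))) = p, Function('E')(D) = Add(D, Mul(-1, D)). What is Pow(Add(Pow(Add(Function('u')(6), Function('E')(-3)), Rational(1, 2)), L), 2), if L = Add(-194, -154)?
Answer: Add(121100, Mul(-1392, I)) ≈ Add(1.2110e+5, Mul(-1392.0, I))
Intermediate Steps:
Function('E')(D) = 0
Function('u')(p) = Add(2, Mul(-1, p))
L = -348
Pow(Add(Pow(Add(Function('u')(6), Function('E')(-3)), Rational(1, 2)), L), 2) = Pow(Add(Pow(Add(Add(2, Mul(-1, 6)), 0), Rational(1, 2)), -348), 2) = Pow(Add(Pow(Add(Add(2, -6), 0), Rational(1, 2)), -348), 2) = Pow(Add(Pow(Add(-4, 0), Rational(1, 2)), -348), 2) = Pow(Add(Pow(-4, Rational(1, 2)), -348), 2) = Pow(Add(Mul(2, I), -348), 2) = Pow(Add(-348, Mul(2, I)), 2)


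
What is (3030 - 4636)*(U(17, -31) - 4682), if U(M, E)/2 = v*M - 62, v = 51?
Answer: 4933632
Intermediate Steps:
U(M, E) = -124 + 102*M (U(M, E) = 2*(51*M - 62) = 2*(-62 + 51*M) = -124 + 102*M)
(3030 - 4636)*(U(17, -31) - 4682) = (3030 - 4636)*((-124 + 102*17) - 4682) = -1606*((-124 + 1734) - 4682) = -1606*(1610 - 4682) = -1606*(-3072) = 4933632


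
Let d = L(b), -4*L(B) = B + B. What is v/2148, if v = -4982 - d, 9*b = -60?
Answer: -3739/1611 ≈ -2.3209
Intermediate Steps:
b = -20/3 (b = (⅑)*(-60) = -20/3 ≈ -6.6667)
L(B) = -B/2 (L(B) = -(B + B)/4 = -B/2)
d = 10/3 (d = -½*(-20/3) = 10/3 ≈ 3.3333)
v = -14956/3 (v = -4982 - 1*10/3 = -4982 - 10/3 = -14956/3 ≈ -4985.3)
v/2148 = -14956/3/2148 = -14956/3*1/2148 = -3739/1611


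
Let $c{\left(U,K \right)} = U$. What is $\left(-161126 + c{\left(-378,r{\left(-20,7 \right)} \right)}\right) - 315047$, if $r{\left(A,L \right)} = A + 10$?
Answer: $-476551$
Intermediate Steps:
$r{\left(A,L \right)} = 10 + A$
$\left(-161126 + c{\left(-378,r{\left(-20,7 \right)} \right)}\right) - 315047 = \left(-161126 - 378\right) - 315047 = -161504 - 315047 = -476551$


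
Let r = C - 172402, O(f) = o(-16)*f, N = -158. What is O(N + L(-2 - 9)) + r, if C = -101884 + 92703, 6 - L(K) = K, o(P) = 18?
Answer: -184121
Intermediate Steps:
L(K) = 6 - K
C = -9181
O(f) = 18*f
r = -181583 (r = -9181 - 172402 = -181583)
O(N + L(-2 - 9)) + r = 18*(-158 + (6 - (-2 - 9))) - 181583 = 18*(-158 + (6 - 1*(-11))) - 181583 = 18*(-158 + (6 + 11)) - 181583 = 18*(-158 + 17) - 181583 = 18*(-141) - 181583 = -2538 - 181583 = -184121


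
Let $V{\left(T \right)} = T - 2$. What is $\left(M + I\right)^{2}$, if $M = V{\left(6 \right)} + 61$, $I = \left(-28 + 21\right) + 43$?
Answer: $10201$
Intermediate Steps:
$V{\left(T \right)} = -2 + T$ ($V{\left(T \right)} = T - 2 = -2 + T$)
$I = 36$ ($I = -7 + 43 = 36$)
$M = 65$ ($M = \left(-2 + 6\right) + 61 = 4 + 61 = 65$)
$\left(M + I\right)^{2} = \left(65 + 36\right)^{2} = 101^{2} = 10201$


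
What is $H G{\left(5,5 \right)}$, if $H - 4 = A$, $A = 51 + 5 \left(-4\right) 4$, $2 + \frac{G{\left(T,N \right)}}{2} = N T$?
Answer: $-1150$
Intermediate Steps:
$G{\left(T,N \right)} = -4 + 2 N T$
$A = -29$ ($A = 51 - 80 = -29$)
$H = -25$ ($H = 4 - 29 = -25$)
$H G{\left(5,5 \right)} = - 25 \left(-4 + 2 \cdot 5 \cdot 5\right) = - 25 \left(-4 + 50\right) = \left(-25\right) 46 = -1150$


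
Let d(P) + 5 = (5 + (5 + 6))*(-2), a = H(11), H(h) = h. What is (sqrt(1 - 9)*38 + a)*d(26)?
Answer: -407 - 2812*I*sqrt(2) ≈ -407.0 - 3976.8*I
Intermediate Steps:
a = 11
d(P) = -37 (d(P) = -5 + (5 + (5 + 6))*(-2) = -5 + (5 + 11)*(-2) = -5 + 16*(-2) = -5 - 32 = -37)
(sqrt(1 - 9)*38 + a)*d(26) = (sqrt(1 - 9)*38 + 11)*(-37) = (sqrt(-8)*38 + 11)*(-37) = ((2*I*sqrt(2))*38 + 11)*(-37) = (76*I*sqrt(2) + 11)*(-37) = (11 + 76*I*sqrt(2))*(-37) = -407 - 2812*I*sqrt(2)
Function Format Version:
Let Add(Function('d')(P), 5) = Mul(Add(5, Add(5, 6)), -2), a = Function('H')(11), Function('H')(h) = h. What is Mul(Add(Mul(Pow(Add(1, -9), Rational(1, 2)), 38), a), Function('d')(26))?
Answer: Add(-407, Mul(-2812, I, Pow(2, Rational(1, 2)))) ≈ Add(-407.00, Mul(-3976.8, I))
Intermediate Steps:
a = 11
Function('d')(P) = -37 (Function('d')(P) = Add(-5, Mul(Add(5, Add(5, 6)), -2)) = Add(-5, Mul(Add(5, 11), -2)) = Add(-5, Mul(16, -2)) = Add(-5, -32) = -37)
Mul(Add(Mul(Pow(Add(1, -9), Rational(1, 2)), 38), a), Function('d')(26)) = Mul(Add(Mul(Pow(Add(1, -9), Rational(1, 2)), 38), 11), -37) = Mul(Add(Mul(Pow(-8, Rational(1, 2)), 38), 11), -37) = Mul(Add(Mul(Mul(2, I, Pow(2, Rational(1, 2))), 38), 11), -37) = Mul(Add(Mul(76, I, Pow(2, Rational(1, 2))), 11), -37) = Mul(Add(11, Mul(76, I, Pow(2, Rational(1, 2)))), -37) = Add(-407, Mul(-2812, I, Pow(2, Rational(1, 2))))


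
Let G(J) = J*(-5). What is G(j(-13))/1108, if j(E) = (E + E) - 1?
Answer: 135/1108 ≈ 0.12184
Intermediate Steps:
j(E) = -1 + 2*E (j(E) = 2*E - 1 = -1 + 2*E)
G(J) = -5*J
G(j(-13))/1108 = -5*(-1 + 2*(-13))/1108 = -5*(-1 - 26)*(1/1108) = -5*(-27)*(1/1108) = 135*(1/1108) = 135/1108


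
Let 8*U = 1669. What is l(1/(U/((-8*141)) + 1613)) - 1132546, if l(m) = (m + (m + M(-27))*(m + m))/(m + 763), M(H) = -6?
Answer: -183040860521751177650374/161618919249466819 ≈ -1.1325e+6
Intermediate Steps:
U = 1669/8 (U = (⅛)*1669 = 1669/8 ≈ 208.63)
l(m) = (m + 2*m*(-6 + m))/(763 + m) (l(m) = (m + (m - 6)*(m + m))/(m + 763) = (m + (-6 + m)*(2*m))/(763 + m) = (m + 2*m*(-6 + m))/(763 + m))
l(1/(U/((-8*141)) + 1613)) - 1132546 = (-11 + 2/(1669/(8*((-8*141))) + 1613))/((1669/(8*((-8*141))) + 1613)*(763 + 1/(1669/(8*((-8*141))) + 1613))) - 1132546 = (-11 + 2/((1669/8)/(-1128) + 1613))/(((1669/8)/(-1128) + 1613)*(763 + 1/((1669/8)/(-1128) + 1613))) - 1132546 = (-11 + 2/((1669/8)*(-1/1128) + 1613))/(((1669/8)*(-1/1128) + 1613)*(763 + 1/((1669/8)*(-1/1128) + 1613))) - 1132546 = (-11 + 2/(-1669/9024 + 1613))/((-1669/9024 + 1613)*(763 + 1/(-1669/9024 + 1613))) - 1132546 = (-11 + 2/(14554043/9024))/((14554043/9024)*(763 + 1/(14554043/9024))) - 1132546 = 9024*(-11 + 2*(9024/14554043))/(14554043*(763 + 9024/14554043)) - 1132546 = 9024*(-11 + 18048/14554043)/(14554043*(11104743833/14554043)) - 1132546 = (9024/14554043)*(14554043/11104743833)*(-160076425/14554043) - 1132546 = -1444529659200/161618919249466819 - 1132546 = -183040860521751177650374/161618919249466819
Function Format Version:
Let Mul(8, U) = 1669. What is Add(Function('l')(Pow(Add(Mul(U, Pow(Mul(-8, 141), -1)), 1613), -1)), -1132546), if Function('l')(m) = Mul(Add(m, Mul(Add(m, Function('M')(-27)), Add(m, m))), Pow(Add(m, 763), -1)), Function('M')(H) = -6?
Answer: Rational(-183040860521751177650374, 161618919249466819) ≈ -1.1325e+6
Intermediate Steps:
U = Rational(1669, 8) (U = Mul(Rational(1, 8), 1669) = Rational(1669, 8) ≈ 208.63)
Function('l')(m) = Mul(Pow(Add(763, m), -1), Add(m, Mul(2, m, Add(-6, m)))) (Function('l')(m) = Mul(Add(m, Mul(Add(m, -6), Add(m, m))), Pow(Add(m, 763), -1)) = Mul(Add(m, Mul(Add(-6, m), Mul(2, m))), Pow(Add(763, m), -1)) = Mul(Add(m, Mul(2, m, Add(-6, m))), Pow(Add(763, m), -1)) = Mul(Pow(Add(763, m), -1), Add(m, Mul(2, m, Add(-6, m)))))
Add(Function('l')(Pow(Add(Mul(U, Pow(Mul(-8, 141), -1)), 1613), -1)), -1132546) = Add(Mul(Pow(Add(Mul(Rational(1669, 8), Pow(Mul(-8, 141), -1)), 1613), -1), Pow(Add(763, Pow(Add(Mul(Rational(1669, 8), Pow(Mul(-8, 141), -1)), 1613), -1)), -1), Add(-11, Mul(2, Pow(Add(Mul(Rational(1669, 8), Pow(Mul(-8, 141), -1)), 1613), -1)))), -1132546) = Add(Mul(Pow(Add(Mul(Rational(1669, 8), Pow(-1128, -1)), 1613), -1), Pow(Add(763, Pow(Add(Mul(Rational(1669, 8), Pow(-1128, -1)), 1613), -1)), -1), Add(-11, Mul(2, Pow(Add(Mul(Rational(1669, 8), Pow(-1128, -1)), 1613), -1)))), -1132546) = Add(Mul(Pow(Add(Mul(Rational(1669, 8), Rational(-1, 1128)), 1613), -1), Pow(Add(763, Pow(Add(Mul(Rational(1669, 8), Rational(-1, 1128)), 1613), -1)), -1), Add(-11, Mul(2, Pow(Add(Mul(Rational(1669, 8), Rational(-1, 1128)), 1613), -1)))), -1132546) = Add(Mul(Pow(Add(Rational(-1669, 9024), 1613), -1), Pow(Add(763, Pow(Add(Rational(-1669, 9024), 1613), -1)), -1), Add(-11, Mul(2, Pow(Add(Rational(-1669, 9024), 1613), -1)))), -1132546) = Add(Mul(Pow(Rational(14554043, 9024), -1), Pow(Add(763, Pow(Rational(14554043, 9024), -1)), -1), Add(-11, Mul(2, Pow(Rational(14554043, 9024), -1)))), -1132546) = Add(Mul(Rational(9024, 14554043), Pow(Add(763, Rational(9024, 14554043)), -1), Add(-11, Mul(2, Rational(9024, 14554043)))), -1132546) = Add(Mul(Rational(9024, 14554043), Pow(Rational(11104743833, 14554043), -1), Add(-11, Rational(18048, 14554043))), -1132546) = Add(Mul(Rational(9024, 14554043), Rational(14554043, 11104743833), Rational(-160076425, 14554043)), -1132546) = Add(Rational(-1444529659200, 161618919249466819), -1132546) = Rational(-183040860521751177650374, 161618919249466819)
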